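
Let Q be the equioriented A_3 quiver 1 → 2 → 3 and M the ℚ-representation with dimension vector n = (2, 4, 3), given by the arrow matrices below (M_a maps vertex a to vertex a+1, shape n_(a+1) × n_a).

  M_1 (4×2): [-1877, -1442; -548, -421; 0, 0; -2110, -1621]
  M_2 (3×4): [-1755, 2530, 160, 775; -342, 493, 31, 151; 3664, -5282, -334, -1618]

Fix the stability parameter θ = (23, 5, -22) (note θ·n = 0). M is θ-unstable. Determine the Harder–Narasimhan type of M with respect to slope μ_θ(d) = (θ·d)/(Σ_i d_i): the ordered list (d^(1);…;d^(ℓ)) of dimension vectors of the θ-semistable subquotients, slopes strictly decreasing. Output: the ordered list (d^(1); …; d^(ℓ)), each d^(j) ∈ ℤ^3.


Interval decomposition of M: I[1,2], I[1,3], I[2,2], I[2,3], I[3,3].
HN type (ℓ=5): μ^(1)=14; μ^(2)=5; μ^(3)=2; μ^(4)=-17/2; μ^(5)=-22

((1, 1, 0); (0, 1, 0); (1, 1, 1); (0, 1, 1); (0, 0, 1))


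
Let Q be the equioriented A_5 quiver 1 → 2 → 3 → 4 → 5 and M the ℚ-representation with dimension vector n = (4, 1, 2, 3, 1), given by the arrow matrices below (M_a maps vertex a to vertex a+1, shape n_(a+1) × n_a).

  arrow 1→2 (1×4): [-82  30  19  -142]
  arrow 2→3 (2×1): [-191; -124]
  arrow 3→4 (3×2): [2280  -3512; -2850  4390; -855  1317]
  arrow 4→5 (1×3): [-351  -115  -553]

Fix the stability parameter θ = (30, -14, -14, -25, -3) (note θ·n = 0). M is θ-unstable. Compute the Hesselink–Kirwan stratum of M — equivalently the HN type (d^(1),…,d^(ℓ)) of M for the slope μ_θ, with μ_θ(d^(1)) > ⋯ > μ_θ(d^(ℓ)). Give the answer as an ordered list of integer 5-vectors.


Barcode: M ≅ I[1,1]^3, I[1,5], I[3,3], I[4,4]^2. HN layers by μ_θ (5 steps, strictly decreasing):
  μ^(1)=30; μ^(2)=-3; μ^(3)=-23/4; μ^(4)=-14; μ^(5)=-25

((3, 0, 0, 0, 0); (0, 0, 0, 0, 1); (1, 1, 1, 1, 0); (0, 0, 1, 0, 0); (0, 0, 0, 2, 0))


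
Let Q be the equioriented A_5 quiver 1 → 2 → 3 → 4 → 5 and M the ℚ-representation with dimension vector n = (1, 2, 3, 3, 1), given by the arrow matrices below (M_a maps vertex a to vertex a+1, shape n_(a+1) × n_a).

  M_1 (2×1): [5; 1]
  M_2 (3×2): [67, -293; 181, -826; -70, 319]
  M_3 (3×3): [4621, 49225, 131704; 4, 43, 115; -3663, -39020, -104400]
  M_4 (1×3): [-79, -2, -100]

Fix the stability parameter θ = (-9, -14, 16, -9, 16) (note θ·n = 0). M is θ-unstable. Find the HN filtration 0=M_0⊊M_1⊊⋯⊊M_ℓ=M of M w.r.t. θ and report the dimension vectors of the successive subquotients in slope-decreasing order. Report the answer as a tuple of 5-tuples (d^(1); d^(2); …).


Interval decomposition of M: I[1,5], I[2,4], I[3,4].
HN type (ℓ=4): μ^(1)=16; μ^(2)=7/2; μ^(3)=-23/2; μ^(4)=-14

((0, 0, 0, 0, 1); (0, 0, 3, 3, 0); (1, 1, 0, 0, 0); (0, 1, 0, 0, 0))


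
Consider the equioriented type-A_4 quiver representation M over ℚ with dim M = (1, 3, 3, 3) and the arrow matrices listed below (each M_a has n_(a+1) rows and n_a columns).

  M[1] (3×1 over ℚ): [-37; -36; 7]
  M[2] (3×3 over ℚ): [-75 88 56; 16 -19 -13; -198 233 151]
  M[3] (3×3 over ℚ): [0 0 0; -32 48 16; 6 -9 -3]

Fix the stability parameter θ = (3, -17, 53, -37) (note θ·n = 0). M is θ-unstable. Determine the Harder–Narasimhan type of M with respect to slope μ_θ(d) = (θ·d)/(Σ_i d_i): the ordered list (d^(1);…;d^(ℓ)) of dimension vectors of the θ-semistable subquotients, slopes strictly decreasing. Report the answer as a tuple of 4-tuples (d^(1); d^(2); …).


Interval decomposition of M: I[1,3], I[2,2], I[2,3], I[3,4], I[4,4]^2.
HN type (ℓ=5): μ^(1)=53; μ^(2)=8; μ^(3)=-7; μ^(4)=-17; μ^(5)=-37

((0, 0, 2, 0); (0, 0, 1, 1); (1, 1, 0, 0); (0, 2, 0, 0); (0, 0, 0, 2))


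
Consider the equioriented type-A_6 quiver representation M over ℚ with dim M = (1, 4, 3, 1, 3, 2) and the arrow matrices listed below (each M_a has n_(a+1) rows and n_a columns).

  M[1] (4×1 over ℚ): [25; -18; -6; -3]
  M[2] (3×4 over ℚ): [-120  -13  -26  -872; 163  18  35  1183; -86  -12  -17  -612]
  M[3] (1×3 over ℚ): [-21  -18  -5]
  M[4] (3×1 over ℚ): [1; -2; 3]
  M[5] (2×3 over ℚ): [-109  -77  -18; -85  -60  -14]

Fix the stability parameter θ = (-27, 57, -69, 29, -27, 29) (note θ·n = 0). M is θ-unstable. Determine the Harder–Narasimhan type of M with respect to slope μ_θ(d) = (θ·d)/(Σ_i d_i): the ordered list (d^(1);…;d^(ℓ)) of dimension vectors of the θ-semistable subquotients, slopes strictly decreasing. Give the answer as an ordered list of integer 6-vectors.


Barcode: M ≅ I[1,6], I[2,2], I[2,3]^2, I[5,5], I[5,6]. HN layers by μ_θ (5 steps, strictly decreasing):
  μ^(1)=57; μ^(2)=29; μ^(3)=1; μ^(4)=-6; μ^(5)=-27

((0, 1, 0, 0, 0, 0); (0, 0, 0, 0, 0, 2); (0, 0, 0, 1, 1, 0); (0, 3, 3, 0, 0, 0); (1, 0, 0, 0, 2, 0))


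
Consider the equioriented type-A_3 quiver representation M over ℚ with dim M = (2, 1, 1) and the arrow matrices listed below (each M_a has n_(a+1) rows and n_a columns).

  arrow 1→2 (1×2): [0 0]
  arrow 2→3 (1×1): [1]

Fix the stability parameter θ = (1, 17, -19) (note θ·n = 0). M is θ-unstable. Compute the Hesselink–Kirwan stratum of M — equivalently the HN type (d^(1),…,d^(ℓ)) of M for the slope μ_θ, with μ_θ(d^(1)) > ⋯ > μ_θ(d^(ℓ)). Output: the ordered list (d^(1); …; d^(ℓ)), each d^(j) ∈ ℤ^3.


Interval decomposition of M: I[1,1]^2, I[2,3].
HN type (ℓ=2): μ^(1)=1; μ^(2)=-1

((2, 0, 0); (0, 1, 1))


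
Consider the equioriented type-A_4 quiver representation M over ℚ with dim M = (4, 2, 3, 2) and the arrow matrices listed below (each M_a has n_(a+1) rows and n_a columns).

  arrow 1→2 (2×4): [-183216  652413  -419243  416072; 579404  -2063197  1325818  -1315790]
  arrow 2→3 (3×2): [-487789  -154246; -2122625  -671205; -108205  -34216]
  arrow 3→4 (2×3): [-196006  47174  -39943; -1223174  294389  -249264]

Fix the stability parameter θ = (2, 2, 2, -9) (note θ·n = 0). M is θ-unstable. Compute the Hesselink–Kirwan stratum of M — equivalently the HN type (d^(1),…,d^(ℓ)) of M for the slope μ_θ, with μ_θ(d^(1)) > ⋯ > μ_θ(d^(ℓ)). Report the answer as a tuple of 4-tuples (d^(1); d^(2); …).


Interval decomposition of M: I[1,1]^2, I[1,4]^2, I[3,3].
HN type (ℓ=2): μ^(1)=2; μ^(2)=-3/4

((2, 0, 1, 0); (2, 2, 2, 2))


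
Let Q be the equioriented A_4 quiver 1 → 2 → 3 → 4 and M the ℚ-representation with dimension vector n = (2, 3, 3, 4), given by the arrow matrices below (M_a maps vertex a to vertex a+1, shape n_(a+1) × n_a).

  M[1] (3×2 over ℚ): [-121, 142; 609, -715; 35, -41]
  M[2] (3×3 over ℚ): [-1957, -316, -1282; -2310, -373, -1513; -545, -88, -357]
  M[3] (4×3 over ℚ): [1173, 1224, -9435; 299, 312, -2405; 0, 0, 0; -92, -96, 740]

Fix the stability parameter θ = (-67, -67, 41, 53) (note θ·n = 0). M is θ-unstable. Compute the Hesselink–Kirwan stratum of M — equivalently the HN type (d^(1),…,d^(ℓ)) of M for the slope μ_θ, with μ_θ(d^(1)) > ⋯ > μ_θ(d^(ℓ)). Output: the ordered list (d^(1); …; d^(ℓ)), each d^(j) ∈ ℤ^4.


Via rank(M_{q-1}∘⋯∘M_p): M ≅ I[1,3], I[1,4], I[2,3], I[4,4]^3.
μ_θ-semistable layers: μ^(1)=53; μ^(2)=41; μ^(3)=-67

((0, 0, 0, 4); (0, 0, 3, 0); (2, 3, 0, 0))


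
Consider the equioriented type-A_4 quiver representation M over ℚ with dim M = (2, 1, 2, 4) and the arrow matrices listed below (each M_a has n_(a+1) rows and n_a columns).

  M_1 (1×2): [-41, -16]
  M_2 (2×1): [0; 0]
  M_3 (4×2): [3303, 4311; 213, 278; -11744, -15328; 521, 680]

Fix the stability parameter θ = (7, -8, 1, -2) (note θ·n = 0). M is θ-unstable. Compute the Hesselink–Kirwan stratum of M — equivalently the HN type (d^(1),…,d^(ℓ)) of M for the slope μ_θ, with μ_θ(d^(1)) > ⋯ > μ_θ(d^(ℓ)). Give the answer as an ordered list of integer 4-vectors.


Barcode: M ≅ I[1,1], I[1,2], I[3,4]^2, I[4,4]^2. HN layers by μ_θ (3 steps, strictly decreasing):
  μ^(1)=7; μ^(2)=-1/2; μ^(3)=-2

((1, 0, 0, 0); (1, 1, 2, 2); (0, 0, 0, 2))


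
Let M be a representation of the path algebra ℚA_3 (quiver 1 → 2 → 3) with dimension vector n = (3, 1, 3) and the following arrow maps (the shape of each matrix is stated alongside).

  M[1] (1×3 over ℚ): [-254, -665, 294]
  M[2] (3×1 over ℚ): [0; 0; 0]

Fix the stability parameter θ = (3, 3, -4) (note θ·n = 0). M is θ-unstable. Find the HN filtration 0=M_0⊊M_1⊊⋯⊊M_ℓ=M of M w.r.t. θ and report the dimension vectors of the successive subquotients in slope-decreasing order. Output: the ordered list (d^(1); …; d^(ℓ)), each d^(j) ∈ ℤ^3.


Via rank(M_{q-1}∘⋯∘M_p): M ≅ I[1,1]^2, I[1,2], I[3,3]^3.
μ_θ-semistable layers: μ^(1)=3; μ^(2)=-4

((3, 1, 0); (0, 0, 3))


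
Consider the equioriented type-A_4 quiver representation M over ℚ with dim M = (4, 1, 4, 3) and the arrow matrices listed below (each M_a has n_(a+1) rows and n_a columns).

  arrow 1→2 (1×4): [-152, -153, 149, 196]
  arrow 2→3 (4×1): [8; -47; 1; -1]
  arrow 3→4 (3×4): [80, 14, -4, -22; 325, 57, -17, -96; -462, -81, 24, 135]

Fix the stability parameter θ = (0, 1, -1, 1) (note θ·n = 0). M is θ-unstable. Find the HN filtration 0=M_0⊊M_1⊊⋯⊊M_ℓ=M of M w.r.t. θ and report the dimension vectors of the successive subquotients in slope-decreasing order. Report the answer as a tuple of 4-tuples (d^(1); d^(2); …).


Interval decomposition of M: I[1,1]^3, I[1,3], I[3,3], I[3,4]^2, I[4,4].
HN type (ℓ=3): μ^(1)=1; μ^(2)=0; μ^(3)=-1

((0, 0, 0, 3); (4, 1, 1, 0); (0, 0, 3, 0))


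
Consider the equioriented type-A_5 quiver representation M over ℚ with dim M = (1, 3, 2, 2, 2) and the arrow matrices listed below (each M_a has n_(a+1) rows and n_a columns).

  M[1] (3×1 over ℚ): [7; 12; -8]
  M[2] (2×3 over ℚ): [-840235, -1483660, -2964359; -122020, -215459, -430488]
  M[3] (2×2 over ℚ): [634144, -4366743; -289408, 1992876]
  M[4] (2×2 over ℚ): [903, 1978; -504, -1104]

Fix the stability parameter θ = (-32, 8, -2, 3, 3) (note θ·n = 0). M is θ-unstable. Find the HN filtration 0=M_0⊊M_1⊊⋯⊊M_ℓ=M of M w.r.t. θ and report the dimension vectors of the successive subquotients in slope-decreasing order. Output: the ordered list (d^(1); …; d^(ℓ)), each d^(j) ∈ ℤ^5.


Interval decomposition of M: I[1,3], I[2,2], I[2,5], I[4,4], I[5,5].
HN type (ℓ=3): μ^(1)=8; μ^(2)=3; μ^(3)=-32

((0, 1, 0, 0, 0); (0, 2, 2, 2, 2); (1, 0, 0, 0, 0))


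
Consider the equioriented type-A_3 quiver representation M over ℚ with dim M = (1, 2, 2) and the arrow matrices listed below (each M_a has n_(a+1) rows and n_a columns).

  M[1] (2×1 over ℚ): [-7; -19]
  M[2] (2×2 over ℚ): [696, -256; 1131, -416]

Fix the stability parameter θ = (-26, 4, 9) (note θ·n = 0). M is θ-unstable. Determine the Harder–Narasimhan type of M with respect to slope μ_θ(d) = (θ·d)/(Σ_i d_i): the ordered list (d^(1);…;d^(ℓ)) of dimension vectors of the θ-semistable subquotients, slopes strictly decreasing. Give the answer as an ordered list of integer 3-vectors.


Interval decomposition of M: I[1,3], I[2,2], I[3,3].
HN type (ℓ=3): μ^(1)=9; μ^(2)=4; μ^(3)=-26

((0, 0, 2); (0, 2, 0); (1, 0, 0))


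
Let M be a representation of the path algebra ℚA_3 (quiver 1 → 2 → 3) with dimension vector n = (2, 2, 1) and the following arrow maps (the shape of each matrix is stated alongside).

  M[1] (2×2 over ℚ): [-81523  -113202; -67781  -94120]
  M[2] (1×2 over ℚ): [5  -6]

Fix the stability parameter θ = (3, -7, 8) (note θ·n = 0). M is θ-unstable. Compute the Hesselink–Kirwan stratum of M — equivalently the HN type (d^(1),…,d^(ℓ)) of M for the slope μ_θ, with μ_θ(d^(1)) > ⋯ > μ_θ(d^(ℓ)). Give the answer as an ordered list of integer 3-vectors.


Interval decomposition of M: I[1,2], I[1,3].
HN type (ℓ=2): μ^(1)=8; μ^(2)=-2

((0, 0, 1); (2, 2, 0))


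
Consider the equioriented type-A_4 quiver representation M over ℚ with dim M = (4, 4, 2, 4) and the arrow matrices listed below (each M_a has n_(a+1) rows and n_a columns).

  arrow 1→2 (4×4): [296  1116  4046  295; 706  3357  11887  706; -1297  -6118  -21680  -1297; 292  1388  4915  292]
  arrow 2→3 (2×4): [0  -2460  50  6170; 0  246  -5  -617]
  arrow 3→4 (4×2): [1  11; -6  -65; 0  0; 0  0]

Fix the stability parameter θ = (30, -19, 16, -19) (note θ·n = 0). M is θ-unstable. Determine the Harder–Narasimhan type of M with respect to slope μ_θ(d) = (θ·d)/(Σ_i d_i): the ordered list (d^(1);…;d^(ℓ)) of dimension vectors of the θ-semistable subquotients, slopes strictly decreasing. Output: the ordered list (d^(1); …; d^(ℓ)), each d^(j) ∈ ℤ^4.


Barcode: M ≅ I[1,2]^3, I[1,4], I[3,4], I[4,4]^2. HN layers by μ_θ (4 steps, strictly decreasing):
  μ^(1)=11/2; μ^(2)=2; μ^(3)=-3/2; μ^(4)=-19

((3, 3, 0, 0); (1, 1, 1, 1); (0, 0, 1, 1); (0, 0, 0, 2))


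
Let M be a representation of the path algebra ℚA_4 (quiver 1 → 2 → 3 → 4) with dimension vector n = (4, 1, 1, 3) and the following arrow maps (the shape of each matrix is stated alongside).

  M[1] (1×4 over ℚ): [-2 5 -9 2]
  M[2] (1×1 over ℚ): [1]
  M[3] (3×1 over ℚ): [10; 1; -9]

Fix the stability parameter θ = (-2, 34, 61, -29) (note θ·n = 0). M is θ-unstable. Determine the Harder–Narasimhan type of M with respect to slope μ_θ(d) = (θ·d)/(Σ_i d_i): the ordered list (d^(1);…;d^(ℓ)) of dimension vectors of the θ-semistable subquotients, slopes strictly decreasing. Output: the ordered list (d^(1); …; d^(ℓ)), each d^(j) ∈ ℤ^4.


Barcode: M ≅ I[1,1]^3, I[1,4], I[4,4]^2. HN layers by μ_θ (3 steps, strictly decreasing):
  μ^(1)=22; μ^(2)=-2; μ^(3)=-29

((0, 1, 1, 1); (4, 0, 0, 0); (0, 0, 0, 2))


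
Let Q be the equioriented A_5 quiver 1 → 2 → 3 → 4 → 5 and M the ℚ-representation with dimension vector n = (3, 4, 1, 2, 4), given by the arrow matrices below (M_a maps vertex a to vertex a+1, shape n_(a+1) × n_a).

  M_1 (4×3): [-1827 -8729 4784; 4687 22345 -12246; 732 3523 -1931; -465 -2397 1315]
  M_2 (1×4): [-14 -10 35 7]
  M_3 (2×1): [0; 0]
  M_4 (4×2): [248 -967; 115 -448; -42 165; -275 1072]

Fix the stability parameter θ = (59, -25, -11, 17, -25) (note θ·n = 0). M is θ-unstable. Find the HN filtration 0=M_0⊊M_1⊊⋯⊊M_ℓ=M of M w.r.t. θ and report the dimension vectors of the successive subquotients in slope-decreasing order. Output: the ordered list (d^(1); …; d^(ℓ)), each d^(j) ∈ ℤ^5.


Via rank(M_{q-1}∘⋯∘M_p): M ≅ I[1,2]^2, I[1,3], I[2,2], I[4,5]^2, I[5,5]^2.
μ_θ-semistable layers: μ^(1)=17; μ^(2)=23/3; μ^(3)=-4; μ^(4)=-25

((2, 2, 0, 0, 0); (1, 1, 1, 0, 0); (0, 0, 0, 2, 2); (0, 1, 0, 0, 2))


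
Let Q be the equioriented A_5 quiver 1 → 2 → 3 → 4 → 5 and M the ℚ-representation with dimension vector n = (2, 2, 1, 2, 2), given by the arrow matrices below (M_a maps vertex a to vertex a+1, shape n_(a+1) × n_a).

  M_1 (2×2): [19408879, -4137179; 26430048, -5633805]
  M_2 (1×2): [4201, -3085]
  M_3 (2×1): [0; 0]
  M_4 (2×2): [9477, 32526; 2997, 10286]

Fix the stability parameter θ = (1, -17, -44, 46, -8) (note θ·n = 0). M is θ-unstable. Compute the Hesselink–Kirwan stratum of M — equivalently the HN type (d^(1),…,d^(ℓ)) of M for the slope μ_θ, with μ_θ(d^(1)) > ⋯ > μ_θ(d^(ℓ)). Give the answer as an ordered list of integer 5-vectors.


Interval decomposition of M: I[1,2], I[1,3], I[4,4], I[4,5], I[5,5].
HN type (ℓ=4): μ^(1)=46; μ^(2)=19; μ^(3)=-8; μ^(4)=-20

((0, 0, 0, 1, 0); (0, 0, 0, 1, 1); (1, 1, 0, 0, 1); (1, 1, 1, 0, 0))


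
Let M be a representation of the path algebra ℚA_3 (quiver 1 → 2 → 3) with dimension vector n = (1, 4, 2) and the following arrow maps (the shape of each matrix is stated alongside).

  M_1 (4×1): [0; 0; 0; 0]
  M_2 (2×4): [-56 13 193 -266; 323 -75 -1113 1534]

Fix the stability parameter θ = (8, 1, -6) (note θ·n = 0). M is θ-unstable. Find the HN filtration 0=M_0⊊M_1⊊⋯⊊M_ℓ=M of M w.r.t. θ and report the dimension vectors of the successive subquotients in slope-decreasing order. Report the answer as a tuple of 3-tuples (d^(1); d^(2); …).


Barcode: M ≅ I[1,1], I[2,2]^2, I[2,3]^2. HN layers by μ_θ (3 steps, strictly decreasing):
  μ^(1)=8; μ^(2)=1; μ^(3)=-5/2

((1, 0, 0); (0, 2, 0); (0, 2, 2))


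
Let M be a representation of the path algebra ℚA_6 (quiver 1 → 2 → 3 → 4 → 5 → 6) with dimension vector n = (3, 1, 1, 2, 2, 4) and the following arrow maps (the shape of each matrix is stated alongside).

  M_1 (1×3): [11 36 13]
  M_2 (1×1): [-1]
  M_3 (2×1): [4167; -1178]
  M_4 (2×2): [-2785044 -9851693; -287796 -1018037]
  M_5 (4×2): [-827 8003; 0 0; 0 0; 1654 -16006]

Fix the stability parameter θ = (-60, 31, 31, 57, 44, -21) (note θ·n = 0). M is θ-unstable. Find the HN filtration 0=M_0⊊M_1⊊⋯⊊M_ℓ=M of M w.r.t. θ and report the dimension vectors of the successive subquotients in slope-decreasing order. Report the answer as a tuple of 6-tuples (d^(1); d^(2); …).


Interval decomposition of M: I[1,1]^2, I[1,5], I[4,4], I[5,6], I[6,6]^3.
HN type (ℓ=6): μ^(1)=57; μ^(2)=101/2; μ^(3)=31; μ^(4)=23/2; μ^(5)=-21; μ^(6)=-60

((0, 0, 0, 1, 0, 0); (0, 0, 0, 1, 1, 0); (0, 1, 1, 0, 0, 0); (0, 0, 0, 0, 1, 1); (0, 0, 0, 0, 0, 3); (3, 0, 0, 0, 0, 0))


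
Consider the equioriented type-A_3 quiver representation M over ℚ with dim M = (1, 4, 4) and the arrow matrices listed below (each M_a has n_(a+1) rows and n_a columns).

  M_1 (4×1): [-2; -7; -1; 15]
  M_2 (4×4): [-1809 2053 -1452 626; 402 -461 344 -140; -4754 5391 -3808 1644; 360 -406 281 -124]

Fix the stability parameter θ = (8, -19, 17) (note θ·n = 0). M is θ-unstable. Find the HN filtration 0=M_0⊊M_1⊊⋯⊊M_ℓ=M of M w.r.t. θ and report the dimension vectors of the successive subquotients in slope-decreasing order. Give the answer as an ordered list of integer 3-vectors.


Via rank(M_{q-1}∘⋯∘M_p): M ≅ I[1,3], I[2,3]^3.
μ_θ-semistable layers: μ^(1)=17; μ^(2)=-11/2; μ^(3)=-19

((0, 0, 4); (1, 1, 0); (0, 3, 0))


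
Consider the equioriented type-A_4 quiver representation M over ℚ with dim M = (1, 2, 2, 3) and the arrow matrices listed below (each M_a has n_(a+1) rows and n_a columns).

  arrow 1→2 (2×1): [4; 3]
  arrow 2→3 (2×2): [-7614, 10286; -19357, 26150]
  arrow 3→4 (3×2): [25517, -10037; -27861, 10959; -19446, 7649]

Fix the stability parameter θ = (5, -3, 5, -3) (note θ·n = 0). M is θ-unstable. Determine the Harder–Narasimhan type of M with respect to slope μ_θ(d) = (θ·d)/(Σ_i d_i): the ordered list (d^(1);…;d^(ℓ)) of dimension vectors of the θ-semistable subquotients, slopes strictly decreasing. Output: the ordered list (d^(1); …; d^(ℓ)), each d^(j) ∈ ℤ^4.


Via rank(M_{q-1}∘⋯∘M_p): M ≅ I[1,4], I[2,4], I[4,4].
μ_θ-semistable layers: μ^(1)=1; μ^(2)=-3

((1, 1, 2, 2); (0, 1, 0, 1))


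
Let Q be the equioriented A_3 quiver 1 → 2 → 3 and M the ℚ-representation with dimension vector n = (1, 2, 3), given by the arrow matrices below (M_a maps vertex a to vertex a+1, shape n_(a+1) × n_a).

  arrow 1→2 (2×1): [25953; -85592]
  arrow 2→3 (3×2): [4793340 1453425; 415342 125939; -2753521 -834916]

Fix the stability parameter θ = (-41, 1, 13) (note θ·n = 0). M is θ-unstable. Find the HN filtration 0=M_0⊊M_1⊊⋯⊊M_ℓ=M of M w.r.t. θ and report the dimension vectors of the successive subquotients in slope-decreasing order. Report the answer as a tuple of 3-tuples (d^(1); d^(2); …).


Via rank(M_{q-1}∘⋯∘M_p): M ≅ I[1,3], I[2,3], I[3,3].
μ_θ-semistable layers: μ^(1)=13; μ^(2)=1; μ^(3)=-41

((0, 0, 3); (0, 2, 0); (1, 0, 0))


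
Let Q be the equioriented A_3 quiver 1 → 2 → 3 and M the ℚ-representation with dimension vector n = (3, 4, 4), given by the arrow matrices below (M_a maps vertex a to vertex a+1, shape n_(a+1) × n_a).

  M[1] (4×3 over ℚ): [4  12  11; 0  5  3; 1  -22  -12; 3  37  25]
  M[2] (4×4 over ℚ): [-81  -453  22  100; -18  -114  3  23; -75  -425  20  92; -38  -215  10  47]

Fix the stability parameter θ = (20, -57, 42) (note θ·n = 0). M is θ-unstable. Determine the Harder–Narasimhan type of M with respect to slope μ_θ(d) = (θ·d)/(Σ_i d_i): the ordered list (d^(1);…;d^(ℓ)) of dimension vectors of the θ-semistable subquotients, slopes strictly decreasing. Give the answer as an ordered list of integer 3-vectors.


Via rank(M_{q-1}∘⋯∘M_p): M ≅ I[1,3]^3, I[2,3].
μ_θ-semistable layers: μ^(1)=42; μ^(2)=-37/2; μ^(3)=-57

((0, 0, 4); (3, 3, 0); (0, 1, 0))


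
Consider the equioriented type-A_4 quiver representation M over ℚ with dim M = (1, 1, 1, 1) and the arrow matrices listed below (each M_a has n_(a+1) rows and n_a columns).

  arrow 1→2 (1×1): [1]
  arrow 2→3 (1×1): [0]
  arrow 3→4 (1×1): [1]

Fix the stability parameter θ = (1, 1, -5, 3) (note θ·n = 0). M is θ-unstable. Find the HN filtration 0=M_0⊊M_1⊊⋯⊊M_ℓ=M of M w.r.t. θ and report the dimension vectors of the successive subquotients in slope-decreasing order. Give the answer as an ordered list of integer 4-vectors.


Via rank(M_{q-1}∘⋯∘M_p): M ≅ I[1,2], I[3,4].
μ_θ-semistable layers: μ^(1)=3; μ^(2)=1; μ^(3)=-5

((0, 0, 0, 1); (1, 1, 0, 0); (0, 0, 1, 0))


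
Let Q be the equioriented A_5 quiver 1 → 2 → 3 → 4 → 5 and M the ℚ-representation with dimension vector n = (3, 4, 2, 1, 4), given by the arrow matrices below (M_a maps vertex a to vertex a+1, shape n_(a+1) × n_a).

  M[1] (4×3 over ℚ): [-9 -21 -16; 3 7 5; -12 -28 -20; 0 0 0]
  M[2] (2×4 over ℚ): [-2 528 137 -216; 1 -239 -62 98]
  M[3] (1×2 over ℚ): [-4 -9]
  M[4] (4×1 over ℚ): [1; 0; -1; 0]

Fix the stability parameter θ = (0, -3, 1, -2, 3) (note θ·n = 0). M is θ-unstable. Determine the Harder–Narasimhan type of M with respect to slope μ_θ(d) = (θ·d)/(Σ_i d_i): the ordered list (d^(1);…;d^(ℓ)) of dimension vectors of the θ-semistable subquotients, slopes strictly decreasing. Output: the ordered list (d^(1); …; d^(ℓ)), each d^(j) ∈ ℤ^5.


Via rank(M_{q-1}∘⋯∘M_p): M ≅ I[1,1], I[1,3], I[1,5], I[2,2]^2, I[5,5]^3.
μ_θ-semistable layers: μ^(1)=3; μ^(2)=1; μ^(3)=0; μ^(4)=-1/2; μ^(5)=-3/2; μ^(6)=-3

((0, 0, 0, 0, 4); (0, 0, 1, 0, 0); (1, 0, 0, 0, 0); (0, 0, 1, 1, 0); (2, 2, 0, 0, 0); (0, 2, 0, 0, 0))


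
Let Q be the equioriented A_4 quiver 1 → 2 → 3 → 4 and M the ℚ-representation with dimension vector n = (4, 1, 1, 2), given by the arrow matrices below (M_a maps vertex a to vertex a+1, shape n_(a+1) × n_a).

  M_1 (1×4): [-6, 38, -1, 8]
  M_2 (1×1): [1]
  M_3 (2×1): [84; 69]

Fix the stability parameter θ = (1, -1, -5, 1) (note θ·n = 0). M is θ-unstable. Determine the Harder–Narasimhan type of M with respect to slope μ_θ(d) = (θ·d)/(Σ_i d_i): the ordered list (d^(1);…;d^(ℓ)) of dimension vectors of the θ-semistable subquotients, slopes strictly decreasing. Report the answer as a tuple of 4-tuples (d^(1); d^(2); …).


Interval decomposition of M: I[1,1]^3, I[1,4], I[4,4].
HN type (ℓ=2): μ^(1)=1; μ^(2)=-5/3

((3, 0, 0, 2); (1, 1, 1, 0))


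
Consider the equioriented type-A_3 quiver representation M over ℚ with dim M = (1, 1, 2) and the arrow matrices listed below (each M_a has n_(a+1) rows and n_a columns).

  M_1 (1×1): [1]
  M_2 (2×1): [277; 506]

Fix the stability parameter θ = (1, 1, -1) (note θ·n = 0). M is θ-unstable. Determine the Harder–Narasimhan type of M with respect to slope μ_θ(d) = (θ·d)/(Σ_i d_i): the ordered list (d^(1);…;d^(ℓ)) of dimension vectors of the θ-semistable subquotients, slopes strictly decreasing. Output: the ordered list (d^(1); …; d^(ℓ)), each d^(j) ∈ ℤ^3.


Via rank(M_{q-1}∘⋯∘M_p): M ≅ I[1,3], I[3,3].
μ_θ-semistable layers: μ^(1)=1/3; μ^(2)=-1

((1, 1, 1); (0, 0, 1))


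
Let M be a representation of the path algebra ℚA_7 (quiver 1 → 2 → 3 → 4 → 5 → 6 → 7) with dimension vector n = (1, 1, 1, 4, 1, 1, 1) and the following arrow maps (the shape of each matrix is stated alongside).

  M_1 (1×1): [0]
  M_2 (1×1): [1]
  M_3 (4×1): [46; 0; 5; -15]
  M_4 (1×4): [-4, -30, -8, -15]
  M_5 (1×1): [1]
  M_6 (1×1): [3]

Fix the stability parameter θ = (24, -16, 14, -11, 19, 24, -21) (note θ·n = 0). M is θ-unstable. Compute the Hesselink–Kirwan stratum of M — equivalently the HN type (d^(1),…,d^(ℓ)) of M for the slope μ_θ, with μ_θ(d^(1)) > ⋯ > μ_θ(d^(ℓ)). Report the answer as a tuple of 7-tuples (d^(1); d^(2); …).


Interval decomposition of M: I[1,1], I[2,7], I[4,4]^3.
HN type (ℓ=5): μ^(1)=24; μ^(2)=22/3; μ^(3)=3/2; μ^(4)=-11; μ^(5)=-16

((1, 0, 0, 0, 0, 0, 0); (0, 0, 0, 0, 1, 1, 1); (0, 0, 1, 1, 0, 0, 0); (0, 0, 0, 3, 0, 0, 0); (0, 1, 0, 0, 0, 0, 0))


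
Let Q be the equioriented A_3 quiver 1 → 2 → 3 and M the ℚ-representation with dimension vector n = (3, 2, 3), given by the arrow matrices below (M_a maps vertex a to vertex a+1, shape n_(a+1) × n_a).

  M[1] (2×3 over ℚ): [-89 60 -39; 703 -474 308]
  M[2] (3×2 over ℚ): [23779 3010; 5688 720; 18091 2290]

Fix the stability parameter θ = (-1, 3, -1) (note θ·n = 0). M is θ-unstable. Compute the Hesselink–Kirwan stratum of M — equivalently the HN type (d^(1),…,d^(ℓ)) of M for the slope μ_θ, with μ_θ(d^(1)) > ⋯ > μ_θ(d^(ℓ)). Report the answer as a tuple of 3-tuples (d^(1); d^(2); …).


Barcode: M ≅ I[1,1], I[1,2], I[1,3], I[3,3]^2. HN layers by μ_θ (3 steps, strictly decreasing):
  μ^(1)=3; μ^(2)=1; μ^(3)=-1

((0, 1, 0); (0, 1, 1); (3, 0, 2))


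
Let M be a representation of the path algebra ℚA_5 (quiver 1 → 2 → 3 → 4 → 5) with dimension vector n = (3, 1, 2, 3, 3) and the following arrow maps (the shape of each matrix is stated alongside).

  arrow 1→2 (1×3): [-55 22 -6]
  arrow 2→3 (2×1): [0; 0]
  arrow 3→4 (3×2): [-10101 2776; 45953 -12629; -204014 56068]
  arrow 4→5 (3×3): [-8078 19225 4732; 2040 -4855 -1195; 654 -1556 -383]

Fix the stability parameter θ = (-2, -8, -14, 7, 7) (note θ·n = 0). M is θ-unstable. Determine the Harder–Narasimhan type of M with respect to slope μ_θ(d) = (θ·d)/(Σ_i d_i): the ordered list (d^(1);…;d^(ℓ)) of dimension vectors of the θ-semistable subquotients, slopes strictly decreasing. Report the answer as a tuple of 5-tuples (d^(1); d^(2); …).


Via rank(M_{q-1}∘⋯∘M_p): M ≅ I[1,1]^2, I[1,2], I[3,4], I[3,5], I[4,5], I[5,5].
μ_θ-semistable layers: μ^(1)=7; μ^(2)=-2; μ^(3)=-5; μ^(4)=-14

((0, 0, 0, 3, 3); (2, 0, 0, 0, 0); (1, 1, 0, 0, 0); (0, 0, 2, 0, 0))


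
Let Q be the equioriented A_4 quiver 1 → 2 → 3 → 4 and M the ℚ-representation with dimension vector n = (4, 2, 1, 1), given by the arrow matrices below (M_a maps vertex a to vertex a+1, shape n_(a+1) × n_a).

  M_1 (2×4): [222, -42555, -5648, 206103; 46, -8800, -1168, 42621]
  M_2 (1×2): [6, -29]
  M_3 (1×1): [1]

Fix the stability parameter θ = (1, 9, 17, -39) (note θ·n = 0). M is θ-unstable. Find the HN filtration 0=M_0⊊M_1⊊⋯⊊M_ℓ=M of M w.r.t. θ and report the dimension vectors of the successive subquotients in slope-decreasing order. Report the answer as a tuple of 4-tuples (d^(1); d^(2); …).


Interval decomposition of M: I[1,1]^2, I[1,2], I[1,4].
HN type (ℓ=3): μ^(1)=9; μ^(2)=1; μ^(3)=-3

((0, 1, 0, 0); (3, 0, 0, 0); (1, 1, 1, 1))


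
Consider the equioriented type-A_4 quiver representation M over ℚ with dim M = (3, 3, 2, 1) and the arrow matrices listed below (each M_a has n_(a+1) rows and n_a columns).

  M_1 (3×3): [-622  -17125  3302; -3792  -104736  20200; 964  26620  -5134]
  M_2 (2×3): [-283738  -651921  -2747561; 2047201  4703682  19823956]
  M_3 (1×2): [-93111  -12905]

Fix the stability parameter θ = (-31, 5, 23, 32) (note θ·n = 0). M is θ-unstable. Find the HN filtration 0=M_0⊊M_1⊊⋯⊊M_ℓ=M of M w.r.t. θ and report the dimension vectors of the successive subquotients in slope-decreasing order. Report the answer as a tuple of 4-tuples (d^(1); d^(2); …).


Barcode: M ≅ I[1,1], I[1,3], I[1,4], I[2,2]. HN layers by μ_θ (4 steps, strictly decreasing):
  μ^(1)=32; μ^(2)=23; μ^(3)=5; μ^(4)=-31

((0, 0, 0, 1); (0, 0, 2, 0); (0, 3, 0, 0); (3, 0, 0, 0))


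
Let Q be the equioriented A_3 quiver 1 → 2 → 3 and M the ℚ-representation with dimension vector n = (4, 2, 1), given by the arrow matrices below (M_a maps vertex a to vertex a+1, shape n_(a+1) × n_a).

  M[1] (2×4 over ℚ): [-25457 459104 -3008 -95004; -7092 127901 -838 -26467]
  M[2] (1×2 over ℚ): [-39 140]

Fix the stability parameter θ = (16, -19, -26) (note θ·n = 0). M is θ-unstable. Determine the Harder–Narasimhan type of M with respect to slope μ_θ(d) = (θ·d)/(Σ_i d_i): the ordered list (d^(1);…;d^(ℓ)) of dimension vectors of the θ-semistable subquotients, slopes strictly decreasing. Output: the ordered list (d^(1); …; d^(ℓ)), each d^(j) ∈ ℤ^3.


Interval decomposition of M: I[1,1]^2, I[1,2], I[1,3].
HN type (ℓ=3): μ^(1)=16; μ^(2)=-3/2; μ^(3)=-29/3

((2, 0, 0); (1, 1, 0); (1, 1, 1))


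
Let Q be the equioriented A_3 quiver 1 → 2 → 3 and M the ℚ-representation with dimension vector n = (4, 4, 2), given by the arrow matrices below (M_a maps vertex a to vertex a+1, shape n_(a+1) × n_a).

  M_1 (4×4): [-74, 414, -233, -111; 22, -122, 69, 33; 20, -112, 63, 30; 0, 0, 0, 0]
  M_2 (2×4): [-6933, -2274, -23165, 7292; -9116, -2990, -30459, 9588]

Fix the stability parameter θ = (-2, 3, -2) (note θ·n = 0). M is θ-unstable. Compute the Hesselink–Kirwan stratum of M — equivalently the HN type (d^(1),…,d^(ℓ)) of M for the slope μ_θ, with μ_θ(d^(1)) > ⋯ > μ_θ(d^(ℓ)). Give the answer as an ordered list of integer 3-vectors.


Barcode: M ≅ I[1,1]^2, I[1,3]^2, I[2,2]^2. HN layers by μ_θ (3 steps, strictly decreasing):
  μ^(1)=3; μ^(2)=1/2; μ^(3)=-2

((0, 2, 0); (0, 2, 2); (4, 0, 0))


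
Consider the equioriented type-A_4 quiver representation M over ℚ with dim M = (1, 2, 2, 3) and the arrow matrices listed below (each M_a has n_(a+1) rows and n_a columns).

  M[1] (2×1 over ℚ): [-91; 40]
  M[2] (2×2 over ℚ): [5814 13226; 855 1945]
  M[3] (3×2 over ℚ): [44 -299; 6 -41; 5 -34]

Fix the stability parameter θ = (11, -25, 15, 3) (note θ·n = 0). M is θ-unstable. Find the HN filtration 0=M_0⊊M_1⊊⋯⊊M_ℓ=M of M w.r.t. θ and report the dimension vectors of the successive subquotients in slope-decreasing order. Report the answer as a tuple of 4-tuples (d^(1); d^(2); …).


Barcode: M ≅ I[1,4], I[2,2], I[3,4], I[4,4]. HN layers by μ_θ (4 steps, strictly decreasing):
  μ^(1)=9; μ^(2)=3; μ^(3)=-7; μ^(4)=-25

((0, 0, 2, 2); (0, 0, 0, 1); (1, 1, 0, 0); (0, 1, 0, 0))


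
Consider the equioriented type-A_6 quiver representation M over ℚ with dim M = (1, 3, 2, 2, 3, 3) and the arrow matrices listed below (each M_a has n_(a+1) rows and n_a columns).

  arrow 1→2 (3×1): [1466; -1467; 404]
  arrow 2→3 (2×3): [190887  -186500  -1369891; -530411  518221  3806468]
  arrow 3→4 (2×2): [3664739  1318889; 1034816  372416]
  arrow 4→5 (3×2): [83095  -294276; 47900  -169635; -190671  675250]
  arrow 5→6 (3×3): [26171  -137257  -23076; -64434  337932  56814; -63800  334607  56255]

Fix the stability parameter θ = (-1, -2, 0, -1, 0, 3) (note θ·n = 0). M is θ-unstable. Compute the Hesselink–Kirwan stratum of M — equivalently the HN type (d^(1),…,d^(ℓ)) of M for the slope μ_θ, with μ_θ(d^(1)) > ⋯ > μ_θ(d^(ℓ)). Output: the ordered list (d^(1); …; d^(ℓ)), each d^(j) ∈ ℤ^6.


Interval decomposition of M: I[1,6], I[2,2], I[2,3], I[4,5], I[5,6], I[6,6].
HN type (ℓ=6): μ^(1)=3; μ^(2)=0; μ^(3)=-1/2; μ^(4)=-1; μ^(5)=-3/2; μ^(6)=-2

((0, 0, 0, 0, 0, 3); (0, 0, 1, 0, 3, 0); (0, 0, 1, 1, 0, 0); (0, 0, 0, 1, 0, 0); (1, 1, 0, 0, 0, 0); (0, 2, 0, 0, 0, 0))


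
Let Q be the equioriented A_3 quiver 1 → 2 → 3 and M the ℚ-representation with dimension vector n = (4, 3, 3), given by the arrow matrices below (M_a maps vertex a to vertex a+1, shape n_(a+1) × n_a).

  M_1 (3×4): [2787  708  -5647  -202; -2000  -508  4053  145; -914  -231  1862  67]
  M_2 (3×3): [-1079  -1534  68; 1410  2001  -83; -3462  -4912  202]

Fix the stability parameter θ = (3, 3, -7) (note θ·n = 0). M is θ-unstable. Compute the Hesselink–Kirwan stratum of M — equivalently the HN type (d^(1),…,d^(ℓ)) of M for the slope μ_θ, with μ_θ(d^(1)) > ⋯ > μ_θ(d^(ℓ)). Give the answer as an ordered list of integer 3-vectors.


Interval decomposition of M: I[1,1], I[1,3]^3.
HN type (ℓ=2): μ^(1)=3; μ^(2)=-1/3

((1, 0, 0); (3, 3, 3))


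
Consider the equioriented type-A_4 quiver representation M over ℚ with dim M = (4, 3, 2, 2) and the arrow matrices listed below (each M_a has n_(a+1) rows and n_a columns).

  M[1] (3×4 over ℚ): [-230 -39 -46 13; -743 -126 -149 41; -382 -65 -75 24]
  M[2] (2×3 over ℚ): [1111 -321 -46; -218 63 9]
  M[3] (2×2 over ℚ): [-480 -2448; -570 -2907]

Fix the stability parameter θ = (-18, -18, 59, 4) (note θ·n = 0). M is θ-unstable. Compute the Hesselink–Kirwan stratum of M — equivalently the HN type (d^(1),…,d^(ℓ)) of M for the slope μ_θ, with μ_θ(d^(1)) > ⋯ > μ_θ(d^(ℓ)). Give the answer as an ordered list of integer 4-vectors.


Interval decomposition of M: I[1,1], I[1,2], I[1,3], I[1,4], I[4,4].
HN type (ℓ=4): μ^(1)=59; μ^(2)=63/2; μ^(3)=4; μ^(4)=-18

((0, 0, 1, 0); (0, 0, 1, 1); (0, 0, 0, 1); (4, 3, 0, 0))


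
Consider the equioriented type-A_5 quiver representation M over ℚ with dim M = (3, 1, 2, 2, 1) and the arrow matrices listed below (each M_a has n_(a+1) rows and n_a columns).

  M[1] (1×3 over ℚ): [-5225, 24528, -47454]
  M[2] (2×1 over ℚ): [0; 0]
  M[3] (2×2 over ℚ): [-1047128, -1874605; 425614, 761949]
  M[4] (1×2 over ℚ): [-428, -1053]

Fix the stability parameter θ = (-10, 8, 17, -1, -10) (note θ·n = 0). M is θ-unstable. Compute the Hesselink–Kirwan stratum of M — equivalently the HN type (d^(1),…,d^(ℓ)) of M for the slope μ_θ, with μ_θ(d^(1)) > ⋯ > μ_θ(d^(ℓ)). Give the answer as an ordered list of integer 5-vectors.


Barcode: M ≅ I[1,1]^2, I[1,2], I[3,4], I[3,5]. HN layers by μ_θ (3 steps, strictly decreasing):
  μ^(1)=8; μ^(2)=2; μ^(3)=-10

((0, 1, 1, 1, 0); (0, 0, 1, 1, 1); (3, 0, 0, 0, 0))


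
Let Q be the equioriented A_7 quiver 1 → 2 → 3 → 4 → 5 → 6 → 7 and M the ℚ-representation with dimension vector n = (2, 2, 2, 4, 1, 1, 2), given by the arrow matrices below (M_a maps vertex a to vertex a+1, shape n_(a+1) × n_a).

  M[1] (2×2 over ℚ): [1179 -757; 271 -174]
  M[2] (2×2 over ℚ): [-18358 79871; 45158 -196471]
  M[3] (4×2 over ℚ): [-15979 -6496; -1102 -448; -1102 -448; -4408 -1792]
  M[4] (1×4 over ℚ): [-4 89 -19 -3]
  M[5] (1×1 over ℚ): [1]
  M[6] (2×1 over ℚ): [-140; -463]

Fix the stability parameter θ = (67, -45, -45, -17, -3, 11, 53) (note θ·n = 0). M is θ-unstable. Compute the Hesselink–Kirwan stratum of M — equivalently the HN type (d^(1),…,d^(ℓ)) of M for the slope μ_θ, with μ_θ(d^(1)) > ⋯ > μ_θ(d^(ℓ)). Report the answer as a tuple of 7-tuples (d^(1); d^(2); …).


Barcode: M ≅ I[1,2], I[1,4], I[3,3], I[4,4]^2, I[4,7], I[7,7]. HN layers by μ_θ (6 steps, strictly decreasing):
  μ^(1)=53; μ^(2)=11; μ^(3)=-3; μ^(4)=-10; μ^(5)=-17; μ^(6)=-45

((0, 0, 0, 0, 0, 0, 2); (1, 1, 0, 0, 0, 1, 0); (0, 0, 0, 0, 1, 0, 0); (1, 1, 1, 1, 0, 0, 0); (0, 0, 0, 3, 0, 0, 0); (0, 0, 1, 0, 0, 0, 0))


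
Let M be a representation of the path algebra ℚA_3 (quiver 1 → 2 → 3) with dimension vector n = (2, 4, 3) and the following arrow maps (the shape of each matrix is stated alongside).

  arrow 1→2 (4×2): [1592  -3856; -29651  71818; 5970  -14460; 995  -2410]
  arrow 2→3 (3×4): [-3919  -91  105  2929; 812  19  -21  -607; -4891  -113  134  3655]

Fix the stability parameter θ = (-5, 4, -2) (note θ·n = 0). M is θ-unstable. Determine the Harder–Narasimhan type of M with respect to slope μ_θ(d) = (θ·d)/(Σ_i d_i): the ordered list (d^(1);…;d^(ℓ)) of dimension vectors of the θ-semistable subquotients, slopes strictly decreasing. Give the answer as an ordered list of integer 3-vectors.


Interval decomposition of M: I[1,1], I[1,3], I[2,2], I[2,3]^2.
HN type (ℓ=3): μ^(1)=4; μ^(2)=1; μ^(3)=-5

((0, 1, 0); (0, 3, 3); (2, 0, 0))


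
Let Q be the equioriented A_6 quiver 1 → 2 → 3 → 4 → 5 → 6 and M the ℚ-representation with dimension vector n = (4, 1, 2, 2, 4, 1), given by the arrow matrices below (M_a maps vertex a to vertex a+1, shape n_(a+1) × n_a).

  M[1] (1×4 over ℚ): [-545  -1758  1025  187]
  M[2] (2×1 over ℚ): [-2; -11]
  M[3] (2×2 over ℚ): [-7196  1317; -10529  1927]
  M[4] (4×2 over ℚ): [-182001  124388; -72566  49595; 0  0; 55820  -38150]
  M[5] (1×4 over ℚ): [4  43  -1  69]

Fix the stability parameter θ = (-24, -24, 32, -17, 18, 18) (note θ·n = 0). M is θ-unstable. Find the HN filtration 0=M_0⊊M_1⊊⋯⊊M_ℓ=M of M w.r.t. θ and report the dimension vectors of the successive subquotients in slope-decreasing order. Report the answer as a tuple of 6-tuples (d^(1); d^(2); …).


Via rank(M_{q-1}∘⋯∘M_p): M ≅ I[1,1]^3, I[1,6], I[3,5], I[5,5]^2.
μ_θ-semistable layers: μ^(1)=18; μ^(2)=15/2; μ^(3)=-24

((0, 0, 0, 0, 4, 1); (0, 0, 2, 2, 0, 0); (4, 1, 0, 0, 0, 0))


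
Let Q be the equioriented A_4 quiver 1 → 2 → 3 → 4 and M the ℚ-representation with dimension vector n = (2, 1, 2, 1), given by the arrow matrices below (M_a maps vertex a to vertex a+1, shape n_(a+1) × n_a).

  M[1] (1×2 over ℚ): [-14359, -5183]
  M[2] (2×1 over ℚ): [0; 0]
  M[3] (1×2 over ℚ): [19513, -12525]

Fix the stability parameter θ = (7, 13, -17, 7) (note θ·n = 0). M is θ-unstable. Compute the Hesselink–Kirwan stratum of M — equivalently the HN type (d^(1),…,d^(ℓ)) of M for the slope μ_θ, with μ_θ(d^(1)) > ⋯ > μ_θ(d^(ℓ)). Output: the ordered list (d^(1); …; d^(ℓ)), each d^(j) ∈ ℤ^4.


Interval decomposition of M: I[1,1], I[1,2], I[3,3], I[3,4].
HN type (ℓ=3): μ^(1)=13; μ^(2)=7; μ^(3)=-17

((0, 1, 0, 0); (2, 0, 0, 1); (0, 0, 2, 0))


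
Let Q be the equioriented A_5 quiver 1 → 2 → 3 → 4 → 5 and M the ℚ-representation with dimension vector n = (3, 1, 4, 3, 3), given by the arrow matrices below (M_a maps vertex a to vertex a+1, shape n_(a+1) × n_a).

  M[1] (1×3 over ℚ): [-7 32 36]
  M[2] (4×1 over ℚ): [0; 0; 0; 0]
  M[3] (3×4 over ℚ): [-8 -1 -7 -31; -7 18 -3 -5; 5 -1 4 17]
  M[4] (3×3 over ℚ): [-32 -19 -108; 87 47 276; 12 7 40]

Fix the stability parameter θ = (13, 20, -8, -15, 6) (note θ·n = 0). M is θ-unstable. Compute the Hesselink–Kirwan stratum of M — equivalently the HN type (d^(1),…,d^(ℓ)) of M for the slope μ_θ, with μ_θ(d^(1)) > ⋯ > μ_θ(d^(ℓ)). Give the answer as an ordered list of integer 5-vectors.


Interval decomposition of M: I[1,1]^2, I[1,2], I[3,3], I[3,5]^3.
HN type (ℓ=5): μ^(1)=20; μ^(2)=13; μ^(3)=6; μ^(4)=-8; μ^(5)=-23/2

((0, 1, 0, 0, 0); (3, 0, 0, 0, 0); (0, 0, 0, 0, 3); (0, 0, 1, 0, 0); (0, 0, 3, 3, 0))


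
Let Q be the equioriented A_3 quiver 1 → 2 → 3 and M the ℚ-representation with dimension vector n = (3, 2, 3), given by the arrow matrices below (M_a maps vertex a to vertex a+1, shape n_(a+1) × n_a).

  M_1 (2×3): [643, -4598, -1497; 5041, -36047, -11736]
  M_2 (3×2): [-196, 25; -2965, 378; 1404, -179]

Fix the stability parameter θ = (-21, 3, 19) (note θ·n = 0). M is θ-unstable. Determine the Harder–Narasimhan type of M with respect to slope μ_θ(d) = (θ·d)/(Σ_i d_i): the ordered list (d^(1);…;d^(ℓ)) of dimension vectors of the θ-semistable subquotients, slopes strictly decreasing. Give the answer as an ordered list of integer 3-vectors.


Via rank(M_{q-1}∘⋯∘M_p): M ≅ I[1,1], I[1,3]^2, I[3,3].
μ_θ-semistable layers: μ^(1)=19; μ^(2)=3; μ^(3)=-21

((0, 0, 3); (0, 2, 0); (3, 0, 0))


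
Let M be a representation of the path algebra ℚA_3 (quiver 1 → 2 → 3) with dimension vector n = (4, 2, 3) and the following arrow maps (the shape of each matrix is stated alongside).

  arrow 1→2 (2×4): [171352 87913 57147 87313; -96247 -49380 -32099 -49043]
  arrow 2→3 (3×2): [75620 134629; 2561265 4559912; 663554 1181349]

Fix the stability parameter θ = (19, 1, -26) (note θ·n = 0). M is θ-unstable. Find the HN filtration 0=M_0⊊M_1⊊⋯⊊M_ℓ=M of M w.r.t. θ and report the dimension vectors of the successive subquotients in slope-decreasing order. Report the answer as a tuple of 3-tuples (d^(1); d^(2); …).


Via rank(M_{q-1}∘⋯∘M_p): M ≅ I[1,1]^2, I[1,3]^2, I[3,3].
μ_θ-semistable layers: μ^(1)=19; μ^(2)=-2; μ^(3)=-26

((2, 0, 0); (2, 2, 2); (0, 0, 1))
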